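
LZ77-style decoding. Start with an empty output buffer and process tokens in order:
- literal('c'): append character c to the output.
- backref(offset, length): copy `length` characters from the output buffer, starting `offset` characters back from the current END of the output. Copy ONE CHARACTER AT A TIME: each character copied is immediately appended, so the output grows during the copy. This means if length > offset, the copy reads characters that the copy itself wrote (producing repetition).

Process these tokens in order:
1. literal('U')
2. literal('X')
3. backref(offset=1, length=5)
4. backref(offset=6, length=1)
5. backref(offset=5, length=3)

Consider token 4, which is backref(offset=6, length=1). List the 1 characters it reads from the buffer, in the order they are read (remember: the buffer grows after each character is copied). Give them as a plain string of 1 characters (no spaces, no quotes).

Token 1: literal('U'). Output: "U"
Token 2: literal('X'). Output: "UX"
Token 3: backref(off=1, len=5) (overlapping!). Copied 'XXXXX' from pos 1. Output: "UXXXXXX"
Token 4: backref(off=6, len=1). Buffer before: "UXXXXXX" (len 7)
  byte 1: read out[1]='X', append. Buffer now: "UXXXXXXX"

Answer: X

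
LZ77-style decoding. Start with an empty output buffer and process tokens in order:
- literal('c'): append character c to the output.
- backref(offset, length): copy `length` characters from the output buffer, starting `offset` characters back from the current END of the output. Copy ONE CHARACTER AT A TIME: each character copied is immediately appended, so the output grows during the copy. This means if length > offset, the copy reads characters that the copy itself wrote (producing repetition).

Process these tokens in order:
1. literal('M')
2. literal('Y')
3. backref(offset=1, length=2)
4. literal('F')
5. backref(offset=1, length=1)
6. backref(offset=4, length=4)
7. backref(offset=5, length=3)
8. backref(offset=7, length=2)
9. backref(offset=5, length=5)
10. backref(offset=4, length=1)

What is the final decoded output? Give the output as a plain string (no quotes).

Token 1: literal('M'). Output: "M"
Token 2: literal('Y'). Output: "MY"
Token 3: backref(off=1, len=2) (overlapping!). Copied 'YY' from pos 1. Output: "MYYY"
Token 4: literal('F'). Output: "MYYYF"
Token 5: backref(off=1, len=1). Copied 'F' from pos 4. Output: "MYYYFF"
Token 6: backref(off=4, len=4). Copied 'YYFF' from pos 2. Output: "MYYYFFYYFF"
Token 7: backref(off=5, len=3). Copied 'FYY' from pos 5. Output: "MYYYFFYYFFFYY"
Token 8: backref(off=7, len=2). Copied 'YY' from pos 6. Output: "MYYYFFYYFFFYYYY"
Token 9: backref(off=5, len=5). Copied 'FYYYY' from pos 10. Output: "MYYYFFYYFFFYYYYFYYYY"
Token 10: backref(off=4, len=1). Copied 'Y' from pos 16. Output: "MYYYFFYYFFFYYYYFYYYYY"

Answer: MYYYFFYYFFFYYYYFYYYYY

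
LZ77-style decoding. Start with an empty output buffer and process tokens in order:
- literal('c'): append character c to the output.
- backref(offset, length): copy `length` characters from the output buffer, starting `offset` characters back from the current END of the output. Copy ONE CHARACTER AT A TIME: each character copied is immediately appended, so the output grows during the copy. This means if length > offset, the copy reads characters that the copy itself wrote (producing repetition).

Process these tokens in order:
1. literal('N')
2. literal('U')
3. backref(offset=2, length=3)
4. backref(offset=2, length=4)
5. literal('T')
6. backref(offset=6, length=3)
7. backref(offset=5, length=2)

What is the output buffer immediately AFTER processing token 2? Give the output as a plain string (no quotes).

Answer: NU

Derivation:
Token 1: literal('N'). Output: "N"
Token 2: literal('U'). Output: "NU"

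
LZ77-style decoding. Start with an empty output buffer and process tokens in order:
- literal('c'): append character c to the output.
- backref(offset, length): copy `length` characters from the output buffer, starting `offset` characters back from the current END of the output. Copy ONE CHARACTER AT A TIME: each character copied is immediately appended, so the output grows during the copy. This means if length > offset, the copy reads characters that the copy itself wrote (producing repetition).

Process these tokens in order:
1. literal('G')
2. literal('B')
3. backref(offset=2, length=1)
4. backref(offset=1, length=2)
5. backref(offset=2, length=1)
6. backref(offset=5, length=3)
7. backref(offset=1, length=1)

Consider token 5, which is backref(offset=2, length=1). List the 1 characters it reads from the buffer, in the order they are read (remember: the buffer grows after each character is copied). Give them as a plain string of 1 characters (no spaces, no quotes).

Token 1: literal('G'). Output: "G"
Token 2: literal('B'). Output: "GB"
Token 3: backref(off=2, len=1). Copied 'G' from pos 0. Output: "GBG"
Token 4: backref(off=1, len=2) (overlapping!). Copied 'GG' from pos 2. Output: "GBGGG"
Token 5: backref(off=2, len=1). Buffer before: "GBGGG" (len 5)
  byte 1: read out[3]='G', append. Buffer now: "GBGGGG"

Answer: G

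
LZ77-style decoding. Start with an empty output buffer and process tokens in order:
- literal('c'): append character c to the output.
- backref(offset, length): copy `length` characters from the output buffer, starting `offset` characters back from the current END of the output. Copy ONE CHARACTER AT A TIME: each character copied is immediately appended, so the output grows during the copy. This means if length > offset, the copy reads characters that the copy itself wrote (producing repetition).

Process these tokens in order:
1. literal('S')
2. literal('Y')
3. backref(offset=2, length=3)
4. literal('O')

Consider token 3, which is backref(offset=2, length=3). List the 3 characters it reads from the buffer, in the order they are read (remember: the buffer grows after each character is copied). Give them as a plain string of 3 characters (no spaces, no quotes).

Token 1: literal('S'). Output: "S"
Token 2: literal('Y'). Output: "SY"
Token 3: backref(off=2, len=3). Buffer before: "SY" (len 2)
  byte 1: read out[0]='S', append. Buffer now: "SYS"
  byte 2: read out[1]='Y', append. Buffer now: "SYSY"
  byte 3: read out[2]='S', append. Buffer now: "SYSYS"

Answer: SYS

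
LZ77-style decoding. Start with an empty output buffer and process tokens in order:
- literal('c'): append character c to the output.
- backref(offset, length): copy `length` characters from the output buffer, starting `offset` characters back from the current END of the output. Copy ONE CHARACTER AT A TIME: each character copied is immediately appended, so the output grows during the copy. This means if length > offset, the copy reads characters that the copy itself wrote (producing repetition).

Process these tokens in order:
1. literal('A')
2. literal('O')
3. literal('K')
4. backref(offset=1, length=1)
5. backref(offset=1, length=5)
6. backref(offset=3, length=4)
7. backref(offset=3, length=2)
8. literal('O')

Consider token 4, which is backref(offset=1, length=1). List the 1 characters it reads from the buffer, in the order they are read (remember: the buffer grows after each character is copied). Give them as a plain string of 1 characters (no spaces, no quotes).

Answer: K

Derivation:
Token 1: literal('A'). Output: "A"
Token 2: literal('O'). Output: "AO"
Token 3: literal('K'). Output: "AOK"
Token 4: backref(off=1, len=1). Buffer before: "AOK" (len 3)
  byte 1: read out[2]='K', append. Buffer now: "AOKK"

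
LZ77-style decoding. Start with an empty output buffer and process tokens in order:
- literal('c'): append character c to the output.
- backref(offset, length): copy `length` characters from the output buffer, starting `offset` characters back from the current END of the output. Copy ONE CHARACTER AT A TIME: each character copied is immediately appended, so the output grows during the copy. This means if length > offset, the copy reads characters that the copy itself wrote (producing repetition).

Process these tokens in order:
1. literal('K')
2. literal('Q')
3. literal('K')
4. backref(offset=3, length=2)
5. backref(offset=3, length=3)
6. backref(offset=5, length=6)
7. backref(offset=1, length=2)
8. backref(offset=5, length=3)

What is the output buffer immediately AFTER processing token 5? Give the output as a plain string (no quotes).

Answer: KQKKQKKQ

Derivation:
Token 1: literal('K'). Output: "K"
Token 2: literal('Q'). Output: "KQ"
Token 3: literal('K'). Output: "KQK"
Token 4: backref(off=3, len=2). Copied 'KQ' from pos 0. Output: "KQKKQ"
Token 5: backref(off=3, len=3). Copied 'KKQ' from pos 2. Output: "KQKKQKKQ"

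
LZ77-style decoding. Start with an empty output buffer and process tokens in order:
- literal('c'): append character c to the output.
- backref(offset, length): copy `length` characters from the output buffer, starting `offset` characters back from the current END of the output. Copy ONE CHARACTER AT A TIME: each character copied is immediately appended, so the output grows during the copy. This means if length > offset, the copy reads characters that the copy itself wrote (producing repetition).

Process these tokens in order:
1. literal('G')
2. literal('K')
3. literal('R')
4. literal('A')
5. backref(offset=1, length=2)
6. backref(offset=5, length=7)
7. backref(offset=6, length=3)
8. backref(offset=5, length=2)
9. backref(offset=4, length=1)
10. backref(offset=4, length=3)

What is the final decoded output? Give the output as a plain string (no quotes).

Token 1: literal('G'). Output: "G"
Token 2: literal('K'). Output: "GK"
Token 3: literal('R'). Output: "GKR"
Token 4: literal('A'). Output: "GKRA"
Token 5: backref(off=1, len=2) (overlapping!). Copied 'AA' from pos 3. Output: "GKRAAA"
Token 6: backref(off=5, len=7) (overlapping!). Copied 'KRAAAKR' from pos 1. Output: "GKRAAAKRAAAKR"
Token 7: backref(off=6, len=3). Copied 'RAA' from pos 7. Output: "GKRAAAKRAAAKRRAA"
Token 8: backref(off=5, len=2). Copied 'KR' from pos 11. Output: "GKRAAAKRAAAKRRAAKR"
Token 9: backref(off=4, len=1). Copied 'A' from pos 14. Output: "GKRAAAKRAAAKRRAAKRA"
Token 10: backref(off=4, len=3). Copied 'AKR' from pos 15. Output: "GKRAAAKRAAAKRRAAKRAAKR"

Answer: GKRAAAKRAAAKRRAAKRAAKR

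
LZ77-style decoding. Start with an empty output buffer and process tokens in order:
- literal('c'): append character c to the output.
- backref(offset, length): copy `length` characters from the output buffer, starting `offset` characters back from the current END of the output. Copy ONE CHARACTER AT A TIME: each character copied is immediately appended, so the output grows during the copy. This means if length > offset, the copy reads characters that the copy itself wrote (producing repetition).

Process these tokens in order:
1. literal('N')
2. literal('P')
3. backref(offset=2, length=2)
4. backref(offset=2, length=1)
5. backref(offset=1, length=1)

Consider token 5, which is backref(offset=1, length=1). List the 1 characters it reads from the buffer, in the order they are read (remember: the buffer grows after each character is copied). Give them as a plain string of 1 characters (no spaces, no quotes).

Answer: N

Derivation:
Token 1: literal('N'). Output: "N"
Token 2: literal('P'). Output: "NP"
Token 3: backref(off=2, len=2). Copied 'NP' from pos 0. Output: "NPNP"
Token 4: backref(off=2, len=1). Copied 'N' from pos 2. Output: "NPNPN"
Token 5: backref(off=1, len=1). Buffer before: "NPNPN" (len 5)
  byte 1: read out[4]='N', append. Buffer now: "NPNPNN"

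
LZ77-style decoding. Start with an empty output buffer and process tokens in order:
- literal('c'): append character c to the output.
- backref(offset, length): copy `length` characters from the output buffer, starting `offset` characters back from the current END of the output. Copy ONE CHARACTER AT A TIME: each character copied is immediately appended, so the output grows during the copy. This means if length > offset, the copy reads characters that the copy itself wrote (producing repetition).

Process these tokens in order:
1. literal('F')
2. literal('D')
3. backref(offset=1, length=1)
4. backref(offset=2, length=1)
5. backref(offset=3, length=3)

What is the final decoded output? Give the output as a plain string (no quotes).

Answer: FDDDDDD

Derivation:
Token 1: literal('F'). Output: "F"
Token 2: literal('D'). Output: "FD"
Token 3: backref(off=1, len=1). Copied 'D' from pos 1. Output: "FDD"
Token 4: backref(off=2, len=1). Copied 'D' from pos 1. Output: "FDDD"
Token 5: backref(off=3, len=3). Copied 'DDD' from pos 1. Output: "FDDDDDD"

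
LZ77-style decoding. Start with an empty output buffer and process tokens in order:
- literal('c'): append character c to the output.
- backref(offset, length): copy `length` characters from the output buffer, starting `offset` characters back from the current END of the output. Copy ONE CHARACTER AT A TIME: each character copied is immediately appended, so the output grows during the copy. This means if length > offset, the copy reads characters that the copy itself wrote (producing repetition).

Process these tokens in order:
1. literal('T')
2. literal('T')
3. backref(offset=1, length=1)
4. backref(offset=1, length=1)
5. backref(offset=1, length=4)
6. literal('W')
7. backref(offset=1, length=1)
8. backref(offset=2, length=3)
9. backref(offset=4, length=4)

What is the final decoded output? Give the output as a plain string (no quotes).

Answer: TTTTTTTTWWWWWWWWW

Derivation:
Token 1: literal('T'). Output: "T"
Token 2: literal('T'). Output: "TT"
Token 3: backref(off=1, len=1). Copied 'T' from pos 1. Output: "TTT"
Token 4: backref(off=1, len=1). Copied 'T' from pos 2. Output: "TTTT"
Token 5: backref(off=1, len=4) (overlapping!). Copied 'TTTT' from pos 3. Output: "TTTTTTTT"
Token 6: literal('W'). Output: "TTTTTTTTW"
Token 7: backref(off=1, len=1). Copied 'W' from pos 8. Output: "TTTTTTTTWW"
Token 8: backref(off=2, len=3) (overlapping!). Copied 'WWW' from pos 8. Output: "TTTTTTTTWWWWW"
Token 9: backref(off=4, len=4). Copied 'WWWW' from pos 9. Output: "TTTTTTTTWWWWWWWWW"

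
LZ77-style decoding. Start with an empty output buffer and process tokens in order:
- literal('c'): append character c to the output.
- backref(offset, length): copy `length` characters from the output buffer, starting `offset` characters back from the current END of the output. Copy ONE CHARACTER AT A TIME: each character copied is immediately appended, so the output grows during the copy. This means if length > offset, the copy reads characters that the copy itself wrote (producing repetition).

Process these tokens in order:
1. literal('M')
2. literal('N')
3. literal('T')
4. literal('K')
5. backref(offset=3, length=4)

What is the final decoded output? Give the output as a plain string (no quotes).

Answer: MNTKNTKN

Derivation:
Token 1: literal('M'). Output: "M"
Token 2: literal('N'). Output: "MN"
Token 3: literal('T'). Output: "MNT"
Token 4: literal('K'). Output: "MNTK"
Token 5: backref(off=3, len=4) (overlapping!). Copied 'NTKN' from pos 1. Output: "MNTKNTKN"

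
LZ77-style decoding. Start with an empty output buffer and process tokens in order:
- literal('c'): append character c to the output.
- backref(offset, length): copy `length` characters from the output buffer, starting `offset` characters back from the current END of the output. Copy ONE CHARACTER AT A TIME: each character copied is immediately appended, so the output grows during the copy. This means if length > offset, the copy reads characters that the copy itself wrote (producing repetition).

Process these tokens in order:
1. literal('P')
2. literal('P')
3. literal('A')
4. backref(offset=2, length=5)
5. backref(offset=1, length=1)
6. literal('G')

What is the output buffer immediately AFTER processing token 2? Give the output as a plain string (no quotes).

Token 1: literal('P'). Output: "P"
Token 2: literal('P'). Output: "PP"

Answer: PP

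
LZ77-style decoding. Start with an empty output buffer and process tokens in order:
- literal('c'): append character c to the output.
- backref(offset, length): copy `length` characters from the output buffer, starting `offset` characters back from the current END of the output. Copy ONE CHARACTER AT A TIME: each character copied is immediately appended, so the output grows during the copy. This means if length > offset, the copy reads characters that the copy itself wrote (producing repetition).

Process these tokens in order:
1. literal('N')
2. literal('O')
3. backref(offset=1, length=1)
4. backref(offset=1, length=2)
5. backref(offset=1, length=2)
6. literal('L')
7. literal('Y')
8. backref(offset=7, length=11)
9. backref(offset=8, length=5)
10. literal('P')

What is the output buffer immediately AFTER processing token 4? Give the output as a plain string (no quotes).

Answer: NOOOO

Derivation:
Token 1: literal('N'). Output: "N"
Token 2: literal('O'). Output: "NO"
Token 3: backref(off=1, len=1). Copied 'O' from pos 1. Output: "NOO"
Token 4: backref(off=1, len=2) (overlapping!). Copied 'OO' from pos 2. Output: "NOOOO"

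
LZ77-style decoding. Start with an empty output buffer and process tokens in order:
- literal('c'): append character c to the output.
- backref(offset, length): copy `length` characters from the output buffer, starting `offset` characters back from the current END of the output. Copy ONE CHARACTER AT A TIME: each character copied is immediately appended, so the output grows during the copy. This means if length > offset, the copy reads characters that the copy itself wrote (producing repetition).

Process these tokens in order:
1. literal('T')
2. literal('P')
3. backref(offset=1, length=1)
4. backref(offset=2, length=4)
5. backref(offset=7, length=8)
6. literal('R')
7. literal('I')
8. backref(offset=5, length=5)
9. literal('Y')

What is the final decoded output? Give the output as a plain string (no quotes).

Token 1: literal('T'). Output: "T"
Token 2: literal('P'). Output: "TP"
Token 3: backref(off=1, len=1). Copied 'P' from pos 1. Output: "TPP"
Token 4: backref(off=2, len=4) (overlapping!). Copied 'PPPP' from pos 1. Output: "TPPPPPP"
Token 5: backref(off=7, len=8) (overlapping!). Copied 'TPPPPPPT' from pos 0. Output: "TPPPPPPTPPPPPPT"
Token 6: literal('R'). Output: "TPPPPPPTPPPPPPTR"
Token 7: literal('I'). Output: "TPPPPPPTPPPPPPTRI"
Token 8: backref(off=5, len=5). Copied 'PPTRI' from pos 12. Output: "TPPPPPPTPPPPPPTRIPPTRI"
Token 9: literal('Y'). Output: "TPPPPPPTPPPPPPTRIPPTRIY"

Answer: TPPPPPPTPPPPPPTRIPPTRIY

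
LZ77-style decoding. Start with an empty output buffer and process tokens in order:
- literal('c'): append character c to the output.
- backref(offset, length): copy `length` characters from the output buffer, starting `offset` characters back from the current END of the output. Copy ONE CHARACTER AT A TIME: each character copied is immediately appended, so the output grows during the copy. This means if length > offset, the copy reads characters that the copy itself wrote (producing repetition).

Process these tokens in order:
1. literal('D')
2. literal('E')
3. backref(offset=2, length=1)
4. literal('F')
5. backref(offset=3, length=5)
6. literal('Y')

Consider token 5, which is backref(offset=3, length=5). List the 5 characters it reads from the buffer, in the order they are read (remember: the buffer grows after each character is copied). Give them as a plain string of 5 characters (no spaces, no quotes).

Token 1: literal('D'). Output: "D"
Token 2: literal('E'). Output: "DE"
Token 3: backref(off=2, len=1). Copied 'D' from pos 0. Output: "DED"
Token 4: literal('F'). Output: "DEDF"
Token 5: backref(off=3, len=5). Buffer before: "DEDF" (len 4)
  byte 1: read out[1]='E', append. Buffer now: "DEDFE"
  byte 2: read out[2]='D', append. Buffer now: "DEDFED"
  byte 3: read out[3]='F', append. Buffer now: "DEDFEDF"
  byte 4: read out[4]='E', append. Buffer now: "DEDFEDFE"
  byte 5: read out[5]='D', append. Buffer now: "DEDFEDFED"

Answer: EDFED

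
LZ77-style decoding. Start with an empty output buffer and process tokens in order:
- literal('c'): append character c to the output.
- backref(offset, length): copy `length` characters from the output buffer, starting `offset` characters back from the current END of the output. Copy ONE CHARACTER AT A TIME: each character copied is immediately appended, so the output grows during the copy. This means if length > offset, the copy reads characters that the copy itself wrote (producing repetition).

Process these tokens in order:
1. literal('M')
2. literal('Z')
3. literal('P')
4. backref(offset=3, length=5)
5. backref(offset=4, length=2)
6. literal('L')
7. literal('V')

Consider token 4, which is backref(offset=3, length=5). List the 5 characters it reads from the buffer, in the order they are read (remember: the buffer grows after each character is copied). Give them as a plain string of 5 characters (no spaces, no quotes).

Answer: MZPMZ

Derivation:
Token 1: literal('M'). Output: "M"
Token 2: literal('Z'). Output: "MZ"
Token 3: literal('P'). Output: "MZP"
Token 4: backref(off=3, len=5). Buffer before: "MZP" (len 3)
  byte 1: read out[0]='M', append. Buffer now: "MZPM"
  byte 2: read out[1]='Z', append. Buffer now: "MZPMZ"
  byte 3: read out[2]='P', append. Buffer now: "MZPMZP"
  byte 4: read out[3]='M', append. Buffer now: "MZPMZPM"
  byte 5: read out[4]='Z', append. Buffer now: "MZPMZPMZ"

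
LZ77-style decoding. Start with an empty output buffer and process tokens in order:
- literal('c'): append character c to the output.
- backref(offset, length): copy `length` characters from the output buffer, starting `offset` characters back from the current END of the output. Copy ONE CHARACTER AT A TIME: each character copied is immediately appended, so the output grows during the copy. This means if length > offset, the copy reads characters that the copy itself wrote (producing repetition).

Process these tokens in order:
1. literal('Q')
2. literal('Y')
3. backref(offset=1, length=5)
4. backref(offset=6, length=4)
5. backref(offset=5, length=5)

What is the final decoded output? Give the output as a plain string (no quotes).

Answer: QYYYYYYYYYYYYYYY

Derivation:
Token 1: literal('Q'). Output: "Q"
Token 2: literal('Y'). Output: "QY"
Token 3: backref(off=1, len=5) (overlapping!). Copied 'YYYYY' from pos 1. Output: "QYYYYYY"
Token 4: backref(off=6, len=4). Copied 'YYYY' from pos 1. Output: "QYYYYYYYYYY"
Token 5: backref(off=5, len=5). Copied 'YYYYY' from pos 6. Output: "QYYYYYYYYYYYYYYY"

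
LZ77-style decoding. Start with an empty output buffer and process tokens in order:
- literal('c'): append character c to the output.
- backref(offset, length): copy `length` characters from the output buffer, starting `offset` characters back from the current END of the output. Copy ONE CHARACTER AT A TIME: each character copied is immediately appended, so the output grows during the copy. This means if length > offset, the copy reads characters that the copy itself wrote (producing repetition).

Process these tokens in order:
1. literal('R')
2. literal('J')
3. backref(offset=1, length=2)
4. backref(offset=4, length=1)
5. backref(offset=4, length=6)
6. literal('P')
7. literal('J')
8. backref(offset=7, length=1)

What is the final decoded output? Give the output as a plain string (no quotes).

Answer: RJJJRJJJRJJPJJ

Derivation:
Token 1: literal('R'). Output: "R"
Token 2: literal('J'). Output: "RJ"
Token 3: backref(off=1, len=2) (overlapping!). Copied 'JJ' from pos 1. Output: "RJJJ"
Token 4: backref(off=4, len=1). Copied 'R' from pos 0. Output: "RJJJR"
Token 5: backref(off=4, len=6) (overlapping!). Copied 'JJJRJJ' from pos 1. Output: "RJJJRJJJRJJ"
Token 6: literal('P'). Output: "RJJJRJJJRJJP"
Token 7: literal('J'). Output: "RJJJRJJJRJJPJ"
Token 8: backref(off=7, len=1). Copied 'J' from pos 6. Output: "RJJJRJJJRJJPJJ"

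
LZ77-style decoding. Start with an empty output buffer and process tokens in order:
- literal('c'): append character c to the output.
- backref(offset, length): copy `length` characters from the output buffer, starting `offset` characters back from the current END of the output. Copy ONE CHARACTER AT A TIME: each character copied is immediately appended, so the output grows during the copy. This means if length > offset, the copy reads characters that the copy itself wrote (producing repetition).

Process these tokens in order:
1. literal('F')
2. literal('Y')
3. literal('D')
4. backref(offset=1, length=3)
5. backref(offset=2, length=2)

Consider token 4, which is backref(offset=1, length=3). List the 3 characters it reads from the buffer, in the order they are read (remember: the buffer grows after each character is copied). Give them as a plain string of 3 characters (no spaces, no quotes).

Answer: DDD

Derivation:
Token 1: literal('F'). Output: "F"
Token 2: literal('Y'). Output: "FY"
Token 3: literal('D'). Output: "FYD"
Token 4: backref(off=1, len=3). Buffer before: "FYD" (len 3)
  byte 1: read out[2]='D', append. Buffer now: "FYDD"
  byte 2: read out[3]='D', append. Buffer now: "FYDDD"
  byte 3: read out[4]='D', append. Buffer now: "FYDDDD"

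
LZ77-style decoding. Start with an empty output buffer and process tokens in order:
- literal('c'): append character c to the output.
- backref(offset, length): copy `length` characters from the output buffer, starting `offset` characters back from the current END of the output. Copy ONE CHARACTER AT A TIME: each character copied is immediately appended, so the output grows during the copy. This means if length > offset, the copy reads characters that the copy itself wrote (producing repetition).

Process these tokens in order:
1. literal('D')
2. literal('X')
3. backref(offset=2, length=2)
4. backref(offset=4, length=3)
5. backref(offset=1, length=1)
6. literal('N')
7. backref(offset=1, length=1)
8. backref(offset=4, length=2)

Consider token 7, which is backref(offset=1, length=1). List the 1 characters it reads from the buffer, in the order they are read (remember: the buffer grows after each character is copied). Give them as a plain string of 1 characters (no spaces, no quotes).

Answer: N

Derivation:
Token 1: literal('D'). Output: "D"
Token 2: literal('X'). Output: "DX"
Token 3: backref(off=2, len=2). Copied 'DX' from pos 0. Output: "DXDX"
Token 4: backref(off=4, len=3). Copied 'DXD' from pos 0. Output: "DXDXDXD"
Token 5: backref(off=1, len=1). Copied 'D' from pos 6. Output: "DXDXDXDD"
Token 6: literal('N'). Output: "DXDXDXDDN"
Token 7: backref(off=1, len=1). Buffer before: "DXDXDXDDN" (len 9)
  byte 1: read out[8]='N', append. Buffer now: "DXDXDXDDNN"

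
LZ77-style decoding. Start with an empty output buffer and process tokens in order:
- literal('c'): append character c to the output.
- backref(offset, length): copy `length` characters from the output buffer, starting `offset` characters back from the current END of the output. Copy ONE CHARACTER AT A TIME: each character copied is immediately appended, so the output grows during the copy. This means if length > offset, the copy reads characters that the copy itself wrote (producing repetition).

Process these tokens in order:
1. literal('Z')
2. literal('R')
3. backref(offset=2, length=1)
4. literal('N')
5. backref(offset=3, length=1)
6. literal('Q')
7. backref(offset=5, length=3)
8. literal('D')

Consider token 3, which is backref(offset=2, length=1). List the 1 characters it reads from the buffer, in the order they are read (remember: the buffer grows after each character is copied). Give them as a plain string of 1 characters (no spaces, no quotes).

Answer: Z

Derivation:
Token 1: literal('Z'). Output: "Z"
Token 2: literal('R'). Output: "ZR"
Token 3: backref(off=2, len=1). Buffer before: "ZR" (len 2)
  byte 1: read out[0]='Z', append. Buffer now: "ZRZ"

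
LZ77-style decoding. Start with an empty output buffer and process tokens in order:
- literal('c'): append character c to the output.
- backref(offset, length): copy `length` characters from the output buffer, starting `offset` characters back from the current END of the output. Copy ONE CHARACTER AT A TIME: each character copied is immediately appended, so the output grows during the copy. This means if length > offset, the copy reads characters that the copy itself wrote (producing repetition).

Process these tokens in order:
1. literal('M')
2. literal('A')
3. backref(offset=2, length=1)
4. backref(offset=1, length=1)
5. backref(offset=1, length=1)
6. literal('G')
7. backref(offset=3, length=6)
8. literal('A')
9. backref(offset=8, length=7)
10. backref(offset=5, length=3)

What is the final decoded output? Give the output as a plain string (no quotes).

Answer: MAMMMGMMGMMGAGMMGMMGMGM

Derivation:
Token 1: literal('M'). Output: "M"
Token 2: literal('A'). Output: "MA"
Token 3: backref(off=2, len=1). Copied 'M' from pos 0. Output: "MAM"
Token 4: backref(off=1, len=1). Copied 'M' from pos 2. Output: "MAMM"
Token 5: backref(off=1, len=1). Copied 'M' from pos 3. Output: "MAMMM"
Token 6: literal('G'). Output: "MAMMMG"
Token 7: backref(off=3, len=6) (overlapping!). Copied 'MMGMMG' from pos 3. Output: "MAMMMGMMGMMG"
Token 8: literal('A'). Output: "MAMMMGMMGMMGA"
Token 9: backref(off=8, len=7). Copied 'GMMGMMG' from pos 5. Output: "MAMMMGMMGMMGAGMMGMMG"
Token 10: backref(off=5, len=3). Copied 'MGM' from pos 15. Output: "MAMMMGMMGMMGAGMMGMMGMGM"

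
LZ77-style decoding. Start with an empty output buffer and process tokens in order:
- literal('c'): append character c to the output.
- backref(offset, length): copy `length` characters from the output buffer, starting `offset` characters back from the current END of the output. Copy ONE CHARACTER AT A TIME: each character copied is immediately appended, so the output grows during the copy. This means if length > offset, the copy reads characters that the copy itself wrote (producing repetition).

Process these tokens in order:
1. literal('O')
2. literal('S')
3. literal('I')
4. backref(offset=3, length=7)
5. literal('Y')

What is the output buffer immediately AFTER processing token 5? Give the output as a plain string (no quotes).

Answer: OSIOSIOSIOY

Derivation:
Token 1: literal('O'). Output: "O"
Token 2: literal('S'). Output: "OS"
Token 3: literal('I'). Output: "OSI"
Token 4: backref(off=3, len=7) (overlapping!). Copied 'OSIOSIO' from pos 0. Output: "OSIOSIOSIO"
Token 5: literal('Y'). Output: "OSIOSIOSIOY"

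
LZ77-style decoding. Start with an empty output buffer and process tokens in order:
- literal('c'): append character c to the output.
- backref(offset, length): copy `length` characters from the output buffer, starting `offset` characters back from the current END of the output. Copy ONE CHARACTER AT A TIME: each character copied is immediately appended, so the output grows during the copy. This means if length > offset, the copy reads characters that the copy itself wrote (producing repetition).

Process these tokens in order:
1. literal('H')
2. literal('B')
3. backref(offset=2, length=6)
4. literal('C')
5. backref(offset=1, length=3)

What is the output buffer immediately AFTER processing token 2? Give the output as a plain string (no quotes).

Answer: HB

Derivation:
Token 1: literal('H'). Output: "H"
Token 2: literal('B'). Output: "HB"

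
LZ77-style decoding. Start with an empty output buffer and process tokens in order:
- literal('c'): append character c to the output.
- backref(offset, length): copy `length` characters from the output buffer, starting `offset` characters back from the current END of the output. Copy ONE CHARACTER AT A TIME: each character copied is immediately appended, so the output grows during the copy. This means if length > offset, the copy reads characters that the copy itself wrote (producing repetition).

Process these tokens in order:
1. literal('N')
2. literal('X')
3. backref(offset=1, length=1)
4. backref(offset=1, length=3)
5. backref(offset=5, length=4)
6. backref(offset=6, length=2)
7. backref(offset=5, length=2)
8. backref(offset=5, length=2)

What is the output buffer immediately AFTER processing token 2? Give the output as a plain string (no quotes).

Answer: NX

Derivation:
Token 1: literal('N'). Output: "N"
Token 2: literal('X'). Output: "NX"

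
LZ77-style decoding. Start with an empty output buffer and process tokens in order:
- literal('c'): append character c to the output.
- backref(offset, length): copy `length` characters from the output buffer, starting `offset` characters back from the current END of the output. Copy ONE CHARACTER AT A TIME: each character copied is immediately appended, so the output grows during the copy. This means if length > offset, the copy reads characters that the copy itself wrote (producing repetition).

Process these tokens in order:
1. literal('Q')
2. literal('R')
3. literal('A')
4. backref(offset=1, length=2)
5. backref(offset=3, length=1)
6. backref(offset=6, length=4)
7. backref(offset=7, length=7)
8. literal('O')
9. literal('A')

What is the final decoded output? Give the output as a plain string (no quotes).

Answer: QRAAAAQRAAAAAQRAAOA

Derivation:
Token 1: literal('Q'). Output: "Q"
Token 2: literal('R'). Output: "QR"
Token 3: literal('A'). Output: "QRA"
Token 4: backref(off=1, len=2) (overlapping!). Copied 'AA' from pos 2. Output: "QRAAA"
Token 5: backref(off=3, len=1). Copied 'A' from pos 2. Output: "QRAAAA"
Token 6: backref(off=6, len=4). Copied 'QRAA' from pos 0. Output: "QRAAAAQRAA"
Token 7: backref(off=7, len=7). Copied 'AAAQRAA' from pos 3. Output: "QRAAAAQRAAAAAQRAA"
Token 8: literal('O'). Output: "QRAAAAQRAAAAAQRAAO"
Token 9: literal('A'). Output: "QRAAAAQRAAAAAQRAAOA"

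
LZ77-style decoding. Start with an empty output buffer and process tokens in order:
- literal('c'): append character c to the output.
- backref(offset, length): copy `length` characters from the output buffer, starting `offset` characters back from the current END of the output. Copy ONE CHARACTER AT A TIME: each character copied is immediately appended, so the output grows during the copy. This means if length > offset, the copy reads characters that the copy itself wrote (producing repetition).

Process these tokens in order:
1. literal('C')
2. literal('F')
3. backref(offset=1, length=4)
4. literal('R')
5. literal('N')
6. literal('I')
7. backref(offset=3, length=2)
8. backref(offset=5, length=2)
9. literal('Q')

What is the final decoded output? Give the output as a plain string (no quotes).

Answer: CFFFFFRNIRNRNQ

Derivation:
Token 1: literal('C'). Output: "C"
Token 2: literal('F'). Output: "CF"
Token 3: backref(off=1, len=4) (overlapping!). Copied 'FFFF' from pos 1. Output: "CFFFFF"
Token 4: literal('R'). Output: "CFFFFFR"
Token 5: literal('N'). Output: "CFFFFFRN"
Token 6: literal('I'). Output: "CFFFFFRNI"
Token 7: backref(off=3, len=2). Copied 'RN' from pos 6. Output: "CFFFFFRNIRN"
Token 8: backref(off=5, len=2). Copied 'RN' from pos 6. Output: "CFFFFFRNIRNRN"
Token 9: literal('Q'). Output: "CFFFFFRNIRNRNQ"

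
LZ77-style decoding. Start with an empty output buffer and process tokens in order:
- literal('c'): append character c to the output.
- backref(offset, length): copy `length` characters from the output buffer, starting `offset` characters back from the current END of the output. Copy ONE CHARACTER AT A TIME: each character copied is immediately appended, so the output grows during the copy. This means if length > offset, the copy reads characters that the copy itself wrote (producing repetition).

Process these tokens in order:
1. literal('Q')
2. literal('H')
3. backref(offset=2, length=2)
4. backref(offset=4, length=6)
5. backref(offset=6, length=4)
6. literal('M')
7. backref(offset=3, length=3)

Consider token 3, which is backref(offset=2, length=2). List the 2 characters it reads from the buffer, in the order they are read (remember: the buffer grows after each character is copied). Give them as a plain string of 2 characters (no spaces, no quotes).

Token 1: literal('Q'). Output: "Q"
Token 2: literal('H'). Output: "QH"
Token 3: backref(off=2, len=2). Buffer before: "QH" (len 2)
  byte 1: read out[0]='Q', append. Buffer now: "QHQ"
  byte 2: read out[1]='H', append. Buffer now: "QHQH"

Answer: QH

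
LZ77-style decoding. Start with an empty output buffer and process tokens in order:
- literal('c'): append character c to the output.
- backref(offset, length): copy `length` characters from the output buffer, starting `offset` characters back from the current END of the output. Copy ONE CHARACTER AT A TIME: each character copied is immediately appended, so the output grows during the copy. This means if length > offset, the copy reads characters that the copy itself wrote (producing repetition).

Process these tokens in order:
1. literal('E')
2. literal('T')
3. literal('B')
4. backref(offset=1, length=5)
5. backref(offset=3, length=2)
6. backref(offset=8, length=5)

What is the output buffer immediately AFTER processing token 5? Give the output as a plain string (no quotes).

Answer: ETBBBBBBBB

Derivation:
Token 1: literal('E'). Output: "E"
Token 2: literal('T'). Output: "ET"
Token 3: literal('B'). Output: "ETB"
Token 4: backref(off=1, len=5) (overlapping!). Copied 'BBBBB' from pos 2. Output: "ETBBBBBB"
Token 5: backref(off=3, len=2). Copied 'BB' from pos 5. Output: "ETBBBBBBBB"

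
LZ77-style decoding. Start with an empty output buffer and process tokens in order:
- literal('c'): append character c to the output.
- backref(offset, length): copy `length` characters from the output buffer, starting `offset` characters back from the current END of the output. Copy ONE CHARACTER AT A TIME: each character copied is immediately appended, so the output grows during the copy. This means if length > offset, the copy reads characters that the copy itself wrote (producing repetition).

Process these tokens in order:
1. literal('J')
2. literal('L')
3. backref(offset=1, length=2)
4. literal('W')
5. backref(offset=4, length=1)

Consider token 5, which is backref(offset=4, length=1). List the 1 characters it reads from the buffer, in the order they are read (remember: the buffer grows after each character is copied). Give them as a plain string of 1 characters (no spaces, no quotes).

Answer: L

Derivation:
Token 1: literal('J'). Output: "J"
Token 2: literal('L'). Output: "JL"
Token 3: backref(off=1, len=2) (overlapping!). Copied 'LL' from pos 1. Output: "JLLL"
Token 4: literal('W'). Output: "JLLLW"
Token 5: backref(off=4, len=1). Buffer before: "JLLLW" (len 5)
  byte 1: read out[1]='L', append. Buffer now: "JLLLWL"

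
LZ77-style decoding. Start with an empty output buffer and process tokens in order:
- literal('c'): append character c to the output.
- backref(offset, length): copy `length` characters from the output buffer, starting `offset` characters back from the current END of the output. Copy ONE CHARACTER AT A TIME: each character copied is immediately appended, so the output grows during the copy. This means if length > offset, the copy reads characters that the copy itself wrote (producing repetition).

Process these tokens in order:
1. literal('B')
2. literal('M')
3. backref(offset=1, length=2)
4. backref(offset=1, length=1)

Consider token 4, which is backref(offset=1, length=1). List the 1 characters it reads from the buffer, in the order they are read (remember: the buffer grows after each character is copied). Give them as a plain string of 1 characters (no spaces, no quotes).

Token 1: literal('B'). Output: "B"
Token 2: literal('M'). Output: "BM"
Token 3: backref(off=1, len=2) (overlapping!). Copied 'MM' from pos 1. Output: "BMMM"
Token 4: backref(off=1, len=1). Buffer before: "BMMM" (len 4)
  byte 1: read out[3]='M', append. Buffer now: "BMMMM"

Answer: M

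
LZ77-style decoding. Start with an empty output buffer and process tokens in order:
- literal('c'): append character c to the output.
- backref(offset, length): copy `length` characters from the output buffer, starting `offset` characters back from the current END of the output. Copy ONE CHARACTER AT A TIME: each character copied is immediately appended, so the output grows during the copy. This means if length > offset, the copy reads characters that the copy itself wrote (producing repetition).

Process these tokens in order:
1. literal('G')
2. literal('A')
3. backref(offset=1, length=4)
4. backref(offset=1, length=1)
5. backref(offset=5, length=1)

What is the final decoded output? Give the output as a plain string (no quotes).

Token 1: literal('G'). Output: "G"
Token 2: literal('A'). Output: "GA"
Token 3: backref(off=1, len=4) (overlapping!). Copied 'AAAA' from pos 1. Output: "GAAAAA"
Token 4: backref(off=1, len=1). Copied 'A' from pos 5. Output: "GAAAAAA"
Token 5: backref(off=5, len=1). Copied 'A' from pos 2. Output: "GAAAAAAA"

Answer: GAAAAAAA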